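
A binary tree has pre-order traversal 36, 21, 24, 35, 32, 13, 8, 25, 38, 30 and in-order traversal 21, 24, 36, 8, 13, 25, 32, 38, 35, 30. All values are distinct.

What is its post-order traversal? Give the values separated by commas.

The first element of pre-order is the root; it splits in-order into left and right subtrees.
Root 36: left subtree has 2 nodes {21, 24}, right has 7 {8, 13, 25, 32, 38, 35, 30}.
  Root 21: left subtree has 0 nodes { }, right has 1 {24}.
  Root 35: left subtree has 5 nodes {8, 13, 25, 32, 38}, right has 1 {30}.
    Root 32: left subtree has 3 nodes {8, 13, 25}, right has 1 {38}.
      Root 13: left subtree has 1 node {8}, right has 1 {25}.

24, 21, 8, 25, 13, 38, 32, 30, 35, 36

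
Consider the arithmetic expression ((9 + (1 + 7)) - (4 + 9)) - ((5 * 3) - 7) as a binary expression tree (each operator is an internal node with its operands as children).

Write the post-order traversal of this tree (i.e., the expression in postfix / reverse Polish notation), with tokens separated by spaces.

Post-order on an expression tree gives postfix notation: for each operator, emit left operand, right operand, then the operator.

9 1 7 + + 4 9 + - 5 3 * 7 - -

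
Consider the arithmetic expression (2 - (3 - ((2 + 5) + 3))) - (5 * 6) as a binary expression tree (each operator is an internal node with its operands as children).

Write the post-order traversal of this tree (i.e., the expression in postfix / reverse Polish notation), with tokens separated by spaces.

Post-order on an expression tree gives postfix notation: for each operator, emit left operand, right operand, then the operator.

2 3 2 5 + 3 + - - 5 6 * -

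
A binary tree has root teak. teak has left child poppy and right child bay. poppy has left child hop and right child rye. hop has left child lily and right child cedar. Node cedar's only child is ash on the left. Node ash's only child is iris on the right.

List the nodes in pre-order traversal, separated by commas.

Pre-order visits the node, then its left subtree, then its right subtree.
Visit teak.
At teak: go left to poppy.
  Visit poppy.
  At poppy: go left to hop.
    Visit hop.
    At hop: go left to lily.
      lily is a leaf — visit lily.
    At hop: go right to cedar.
      Visit cedar.
      At cedar: go left to ash.
        Visit ash.
        At ash: no left child.
        At ash: go right to iris.
          iris is a leaf — visit iris.
      At cedar: no right child.
  At poppy: go right to rye.
    rye is a leaf — visit rye.
At teak: go right to bay.
  bay is a leaf — visit bay.

teak, poppy, hop, lily, cedar, ash, iris, rye, bay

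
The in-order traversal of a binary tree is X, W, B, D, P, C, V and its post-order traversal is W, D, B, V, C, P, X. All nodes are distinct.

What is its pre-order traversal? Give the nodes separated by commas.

The last element of post-order is the root; it splits in-order into left and right subtrees.
Root X: left subtree has 0 nodes { }, right has 6 {W, B, D, P, C, V}.
  Root P: left subtree has 3 nodes {W, B, D}, right has 2 {C, V}.
    Root B: left subtree has 1 node {W}, right has 1 {D}.
    Root C: left subtree has 0 nodes { }, right has 1 {V}.

X, P, B, W, D, C, V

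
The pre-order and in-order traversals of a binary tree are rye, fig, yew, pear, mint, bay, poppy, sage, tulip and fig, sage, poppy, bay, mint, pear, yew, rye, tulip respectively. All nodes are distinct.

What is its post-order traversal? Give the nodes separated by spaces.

The first element of pre-order is the root; it splits in-order into left and right subtrees.
Root rye: left subtree has 7 nodes {fig, sage, poppy, bay, mint, pear, yew}, right has 1 {tulip}.
  Root fig: left subtree has 0 nodes { }, right has 6 {sage, poppy, bay, mint, pear, yew}.
    Root yew: left subtree has 5 nodes {sage, poppy, bay, mint, pear}, right has 0 { }.
      Root pear: left subtree has 4 nodes {sage, poppy, bay, mint}, right has 0 { }.
        Root mint: left subtree has 3 nodes {sage, poppy, bay}, right has 0 { }.
          Root bay: left subtree has 2 nodes {sage, poppy}, right has 0 { }.
            Root poppy: left subtree has 1 node {sage}, right has 0 { }.

sage poppy bay mint pear yew fig tulip rye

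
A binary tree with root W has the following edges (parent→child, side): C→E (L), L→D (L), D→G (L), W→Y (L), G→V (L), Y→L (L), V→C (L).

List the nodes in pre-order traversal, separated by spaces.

W Y L D G V C E

Pre-order visits the node, then its left subtree, then its right subtree.
Visit W.
At W: go left to Y.
  Visit Y.
  At Y: go left to L.
    Visit L.
    At L: go left to D.
      Visit D.
      At D: go left to G.
        Visit G.
        At G: go left to V.
          Visit V.
          At V: go left to C.
            Visit C.
            At C: go left to E.
              E is a leaf — visit E.
            At C: no right child.
          At V: no right child.
        At G: no right child.
      At D: no right child.
    At L: no right child.
  At Y: no right child.
At W: no right child.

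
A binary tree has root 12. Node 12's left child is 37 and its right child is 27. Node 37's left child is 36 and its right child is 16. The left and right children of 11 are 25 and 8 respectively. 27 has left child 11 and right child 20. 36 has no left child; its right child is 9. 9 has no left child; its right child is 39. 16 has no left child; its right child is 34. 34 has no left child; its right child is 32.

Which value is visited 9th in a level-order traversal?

34

Level-order visits nodes level by level from the root, left to right within each level.
Level 0: 12
Level 1: 37, 27
Level 2: 36, 16, 11, 20
Level 3: 9, 34, 25, 8
Level 4: 39, 32
Full level-order sequence: 12, 37, 27, 36, 16, 11, 20, 9, 34, 25, 8, 39, 32.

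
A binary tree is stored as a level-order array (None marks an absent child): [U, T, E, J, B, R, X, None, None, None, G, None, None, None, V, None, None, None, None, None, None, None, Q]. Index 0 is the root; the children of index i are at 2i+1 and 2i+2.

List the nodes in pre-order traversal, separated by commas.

U, T, J, B, G, Q, E, R, X, V

Pre-order visits the node, then its left subtree, then its right subtree.
Visit U.
At U: go left to T.
  Visit T.
  At T: go left to J.
    J is a leaf — visit J.
  At T: go right to B.
    Visit B.
    At B: no left child.
    At B: go right to G.
      Visit G.
      At G: no left child.
      At G: go right to Q.
        Q is a leaf — visit Q.
At U: go right to E.
  Visit E.
  At E: go left to R.
    R is a leaf — visit R.
  At E: go right to X.
    Visit X.
    At X: no left child.
    At X: go right to V.
      V is a leaf — visit V.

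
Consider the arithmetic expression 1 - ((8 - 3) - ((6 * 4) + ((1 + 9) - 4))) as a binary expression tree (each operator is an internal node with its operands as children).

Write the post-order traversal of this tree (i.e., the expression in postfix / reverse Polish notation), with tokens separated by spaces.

Post-order on an expression tree gives postfix notation: for each operator, emit left operand, right operand, then the operator.

1 8 3 - 6 4 * 1 9 + 4 - + - -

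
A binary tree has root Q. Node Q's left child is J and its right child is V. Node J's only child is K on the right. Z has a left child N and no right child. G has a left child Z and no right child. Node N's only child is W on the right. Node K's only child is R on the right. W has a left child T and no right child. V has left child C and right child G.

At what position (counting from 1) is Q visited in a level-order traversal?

1

Level-order visits nodes level by level from the root, left to right within each level.
Level 0: Q
Level 1: J, V
Level 2: K, C, G
Level 3: R, Z
Level 4: N
Level 5: W
Level 6: T
Full level-order sequence: Q, J, V, K, C, G, R, Z, N, W, T.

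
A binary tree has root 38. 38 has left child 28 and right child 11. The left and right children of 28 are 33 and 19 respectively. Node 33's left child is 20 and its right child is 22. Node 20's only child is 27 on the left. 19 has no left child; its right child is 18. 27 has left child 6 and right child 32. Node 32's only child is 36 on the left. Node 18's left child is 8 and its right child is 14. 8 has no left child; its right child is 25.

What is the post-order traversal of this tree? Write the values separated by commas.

Post-order visits the left subtree, then the right subtree, then the node.
At 38: go left to 28.
  At 28: go left to 33.
    At 33: go left to 20.
      At 20: go left to 27.
        At 27: go left to 6.
          6 is a leaf — visit 6.
        At 27: go right to 32.
          At 32: go left to 36.
            36 is a leaf — visit 36.
          At 32: no right child.
          Visit 32.
        Visit 27.
      At 20: no right child.
      Visit 20.
    At 33: go right to 22.
      22 is a leaf — visit 22.
    Visit 33.
  At 28: go right to 19.
    At 19: no left child.
    At 19: go right to 18.
      At 18: go left to 8.
        At 8: no left child.
        At 8: go right to 25.
          25 is a leaf — visit 25.
        Visit 8.
      At 18: go right to 14.
        14 is a leaf — visit 14.
      Visit 18.
    Visit 19.
  Visit 28.
At 38: go right to 11.
  11 is a leaf — visit 11.
Visit 38.

6, 36, 32, 27, 20, 22, 33, 25, 8, 14, 18, 19, 28, 11, 38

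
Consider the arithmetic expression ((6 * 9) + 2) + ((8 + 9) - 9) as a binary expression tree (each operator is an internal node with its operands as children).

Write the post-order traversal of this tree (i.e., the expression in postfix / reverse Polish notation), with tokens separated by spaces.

Post-order on an expression tree gives postfix notation: for each operator, emit left operand, right operand, then the operator.

6 9 * 2 + 8 9 + 9 - +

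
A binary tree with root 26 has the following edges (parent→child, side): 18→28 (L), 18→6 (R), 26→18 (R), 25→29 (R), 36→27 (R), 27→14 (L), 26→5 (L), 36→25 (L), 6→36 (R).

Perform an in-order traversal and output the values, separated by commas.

In-order visits the left subtree, then the node, then the right subtree.
At 26: go left to 5.
  5 is a leaf — visit 5.
Visit 26.
At 26: go right to 18.
  At 18: go left to 28.
    28 is a leaf — visit 28.
  Visit 18.
  At 18: go right to 6.
    At 6: no left child.
    Visit 6.
    At 6: go right to 36.
      At 36: go left to 25.
        At 25: no left child.
        Visit 25.
        At 25: go right to 29.
          29 is a leaf — visit 29.
      Visit 36.
      At 36: go right to 27.
        At 27: go left to 14.
          14 is a leaf — visit 14.
        Visit 27.
        At 27: no right child.

5, 26, 28, 18, 6, 25, 29, 36, 14, 27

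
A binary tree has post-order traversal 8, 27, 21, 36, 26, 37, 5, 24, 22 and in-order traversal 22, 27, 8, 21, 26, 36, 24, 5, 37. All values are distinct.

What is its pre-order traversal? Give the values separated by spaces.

The last element of post-order is the root; it splits in-order into left and right subtrees.
Root 22: left subtree has 0 nodes { }, right has 8 {27, 8, 21, 26, 36, 24, 5, 37}.
  Root 24: left subtree has 5 nodes {27, 8, 21, 26, 36}, right has 2 {5, 37}.
    Root 26: left subtree has 3 nodes {27, 8, 21}, right has 1 {36}.
      Root 21: left subtree has 2 nodes {27, 8}, right has 0 { }.
        Root 27: left subtree has 0 nodes { }, right has 1 {8}.
    Root 5: left subtree has 0 nodes { }, right has 1 {37}.

22 24 26 21 27 8 36 5 37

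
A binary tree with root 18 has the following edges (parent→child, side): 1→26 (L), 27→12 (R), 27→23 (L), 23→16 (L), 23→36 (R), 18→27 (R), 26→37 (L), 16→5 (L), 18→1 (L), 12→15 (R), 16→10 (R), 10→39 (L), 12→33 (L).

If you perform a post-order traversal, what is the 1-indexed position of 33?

10

Post-order visits the left subtree, then the right subtree, then the node.
At 18: go left to 1.
  At 1: go left to 26.
    At 26: go left to 37.
      37 is a leaf — visit 37.
    At 26: no right child.
    Visit 26.
  At 1: no right child.
  Visit 1.
At 18: go right to 27.
  At 27: go left to 23.
    At 23: go left to 16.
      At 16: go left to 5.
        5 is a leaf — visit 5.
      At 16: go right to 10.
        At 10: go left to 39.
          39 is a leaf — visit 39.
        At 10: no right child.
        Visit 10.
      Visit 16.
    At 23: go right to 36.
      36 is a leaf — visit 36.
    Visit 23.
  At 27: go right to 12.
    At 12: go left to 33.
      33 is a leaf — visit 33.
    At 12: go right to 15.
      15 is a leaf — visit 15.
    Visit 12.
  Visit 27.
Visit 18.
Full post-order sequence: 37, 26, 1, 5, 39, 10, 16, 36, 23, 33, 15, 12, 27, 18.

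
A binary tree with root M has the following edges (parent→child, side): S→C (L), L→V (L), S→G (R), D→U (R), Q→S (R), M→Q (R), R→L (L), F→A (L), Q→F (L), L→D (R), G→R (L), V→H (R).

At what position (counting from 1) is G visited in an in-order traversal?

In-order visits the left subtree, then the node, then the right subtree.
At M: no left child.
Visit M.
At M: go right to Q.
  At Q: go left to F.
    At F: go left to A.
      A is a leaf — visit A.
    Visit F.
    At F: no right child.
  Visit Q.
  At Q: go right to S.
    At S: go left to C.
      C is a leaf — visit C.
    Visit S.
    At S: go right to G.
      At G: go left to R.
        At R: go left to L.
          At L: go left to V.
            At V: no left child.
            Visit V.
            At V: go right to H.
              H is a leaf — visit H.
          Visit L.
          At L: go right to D.
            At D: no left child.
            Visit D.
            At D: go right to U.
              U is a leaf — visit U.
        Visit R.
        At R: no right child.
      Visit G.
      At G: no right child.
Full in-order sequence: M, A, F, Q, C, S, V, H, L, D, U, R, G.

13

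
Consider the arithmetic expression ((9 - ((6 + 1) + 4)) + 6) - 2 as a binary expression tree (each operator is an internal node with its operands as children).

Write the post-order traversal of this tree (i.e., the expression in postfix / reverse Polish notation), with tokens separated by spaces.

Post-order on an expression tree gives postfix notation: for each operator, emit left operand, right operand, then the operator.

9 6 1 + 4 + - 6 + 2 -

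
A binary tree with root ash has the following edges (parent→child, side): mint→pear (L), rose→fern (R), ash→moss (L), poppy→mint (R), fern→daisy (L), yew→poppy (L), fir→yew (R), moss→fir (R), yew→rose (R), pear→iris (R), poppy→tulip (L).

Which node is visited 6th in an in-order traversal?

In-order visits the left subtree, then the node, then the right subtree.
At ash: go left to moss.
  At moss: no left child.
  Visit moss.
  At moss: go right to fir.
    At fir: no left child.
    Visit fir.
    At fir: go right to yew.
      At yew: go left to poppy.
        At poppy: go left to tulip.
          tulip is a leaf — visit tulip.
        Visit poppy.
        At poppy: go right to mint.
          At mint: go left to pear.
            At pear: no left child.
            Visit pear.
            At pear: go right to iris.
              iris is a leaf — visit iris.
          Visit mint.
          At mint: no right child.
      Visit yew.
      At yew: go right to rose.
        At rose: no left child.
        Visit rose.
        At rose: go right to fern.
          At fern: go left to daisy.
            daisy is a leaf — visit daisy.
          Visit fern.
          At fern: no right child.
Visit ash.
At ash: no right child.
Full in-order sequence: moss, fir, tulip, poppy, pear, iris, mint, yew, rose, daisy, fern, ash.

iris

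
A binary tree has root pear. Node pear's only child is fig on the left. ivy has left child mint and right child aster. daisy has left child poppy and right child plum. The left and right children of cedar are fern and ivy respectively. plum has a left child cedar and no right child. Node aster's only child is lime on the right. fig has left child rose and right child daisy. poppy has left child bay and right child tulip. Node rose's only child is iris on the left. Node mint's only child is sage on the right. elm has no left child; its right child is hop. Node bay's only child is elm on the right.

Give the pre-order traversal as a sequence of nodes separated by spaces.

Pre-order visits the node, then its left subtree, then its right subtree.
Visit pear.
At pear: go left to fig.
  Visit fig.
  At fig: go left to rose.
    Visit rose.
    At rose: go left to iris.
      iris is a leaf — visit iris.
    At rose: no right child.
  At fig: go right to daisy.
    Visit daisy.
    At daisy: go left to poppy.
      Visit poppy.
      At poppy: go left to bay.
        Visit bay.
        At bay: no left child.
        At bay: go right to elm.
          Visit elm.
          At elm: no left child.
          At elm: go right to hop.
            hop is a leaf — visit hop.
      At poppy: go right to tulip.
        tulip is a leaf — visit tulip.
    At daisy: go right to plum.
      Visit plum.
      At plum: go left to cedar.
        Visit cedar.
        At cedar: go left to fern.
          fern is a leaf — visit fern.
        At cedar: go right to ivy.
          Visit ivy.
          At ivy: go left to mint.
            Visit mint.
            At mint: no left child.
            At mint: go right to sage.
              sage is a leaf — visit sage.
          At ivy: go right to aster.
            Visit aster.
            At aster: no left child.
            At aster: go right to lime.
              lime is a leaf — visit lime.
      At plum: no right child.
At pear: no right child.

pear fig rose iris daisy poppy bay elm hop tulip plum cedar fern ivy mint sage aster lime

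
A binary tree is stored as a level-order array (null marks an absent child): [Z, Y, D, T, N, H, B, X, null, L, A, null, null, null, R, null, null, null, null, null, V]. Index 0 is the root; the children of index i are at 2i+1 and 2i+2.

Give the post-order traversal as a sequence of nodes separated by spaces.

X T V L A N Y H R B D Z

Post-order visits the left subtree, then the right subtree, then the node.
At Z: go left to Y.
  At Y: go left to T.
    At T: go left to X.
      X is a leaf — visit X.
    At T: no right child.
    Visit T.
  At Y: go right to N.
    At N: go left to L.
      At L: no left child.
      At L: go right to V.
        V is a leaf — visit V.
      Visit L.
    At N: go right to A.
      A is a leaf — visit A.
    Visit N.
  Visit Y.
At Z: go right to D.
  At D: go left to H.
    H is a leaf — visit H.
  At D: go right to B.
    At B: no left child.
    At B: go right to R.
      R is a leaf — visit R.
    Visit B.
  Visit D.
Visit Z.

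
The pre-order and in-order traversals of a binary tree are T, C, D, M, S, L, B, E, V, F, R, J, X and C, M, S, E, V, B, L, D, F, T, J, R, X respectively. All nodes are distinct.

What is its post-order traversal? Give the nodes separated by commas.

The first element of pre-order is the root; it splits in-order into left and right subtrees.
Root T: left subtree has 9 nodes {C, M, S, E, V, B, L, D, F}, right has 3 {J, R, X}.
  Root C: left subtree has 0 nodes { }, right has 8 {M, S, E, V, B, L, D, F}.
    Root D: left subtree has 6 nodes {M, S, E, V, B, L}, right has 1 {F}.
      Root M: left subtree has 0 nodes { }, right has 5 {S, E, V, B, L}.
        Root S: left subtree has 0 nodes { }, right has 4 {E, V, B, L}.
          Root L: left subtree has 3 nodes {E, V, B}, right has 0 { }.
            Root B: left subtree has 2 nodes {E, V}, right has 0 { }.
              Root E: left subtree has 0 nodes { }, right has 1 {V}.
  Root R: left subtree has 1 node {J}, right has 1 {X}.

V, E, B, L, S, M, F, D, C, J, X, R, T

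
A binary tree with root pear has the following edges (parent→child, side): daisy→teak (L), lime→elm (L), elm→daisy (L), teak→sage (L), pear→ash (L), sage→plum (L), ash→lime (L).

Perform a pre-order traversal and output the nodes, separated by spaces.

Pre-order visits the node, then its left subtree, then its right subtree.
Visit pear.
At pear: go left to ash.
  Visit ash.
  At ash: go left to lime.
    Visit lime.
    At lime: go left to elm.
      Visit elm.
      At elm: go left to daisy.
        Visit daisy.
        At daisy: go left to teak.
          Visit teak.
          At teak: go left to sage.
            Visit sage.
            At sage: go left to plum.
              plum is a leaf — visit plum.
            At sage: no right child.
          At teak: no right child.
        At daisy: no right child.
      At elm: no right child.
    At lime: no right child.
  At ash: no right child.
At pear: no right child.

pear ash lime elm daisy teak sage plum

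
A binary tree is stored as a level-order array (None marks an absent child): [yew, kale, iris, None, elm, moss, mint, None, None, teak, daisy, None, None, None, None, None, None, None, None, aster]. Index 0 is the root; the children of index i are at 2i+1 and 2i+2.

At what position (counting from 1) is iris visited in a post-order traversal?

8

Post-order visits the left subtree, then the right subtree, then the node.
At yew: go left to kale.
  At kale: no left child.
  At kale: go right to elm.
    At elm: go left to teak.
      At teak: go left to aster.
        aster is a leaf — visit aster.
      At teak: no right child.
      Visit teak.
    At elm: go right to daisy.
      daisy is a leaf — visit daisy.
    Visit elm.
  Visit kale.
At yew: go right to iris.
  At iris: go left to moss.
    moss is a leaf — visit moss.
  At iris: go right to mint.
    mint is a leaf — visit mint.
  Visit iris.
Visit yew.
Full post-order sequence: aster, teak, daisy, elm, kale, moss, mint, iris, yew.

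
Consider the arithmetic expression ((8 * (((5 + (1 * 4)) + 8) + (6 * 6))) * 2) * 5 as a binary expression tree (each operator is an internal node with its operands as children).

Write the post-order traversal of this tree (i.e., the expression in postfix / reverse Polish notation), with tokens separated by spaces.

Post-order on an expression tree gives postfix notation: for each operator, emit left operand, right operand, then the operator.

8 5 1 4 * + 8 + 6 6 * + * 2 * 5 *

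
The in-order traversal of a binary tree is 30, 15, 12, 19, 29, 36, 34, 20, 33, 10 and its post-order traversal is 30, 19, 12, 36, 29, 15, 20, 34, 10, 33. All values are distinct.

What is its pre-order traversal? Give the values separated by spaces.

33 34 15 30 29 12 19 36 20 10

The last element of post-order is the root; it splits in-order into left and right subtrees.
Root 33: left subtree has 8 nodes {30, 15, 12, 19, 29, 36, 34, 20}, right has 1 {10}.
  Root 34: left subtree has 6 nodes {30, 15, 12, 19, 29, 36}, right has 1 {20}.
    Root 15: left subtree has 1 node {30}, right has 4 {12, 19, 29, 36}.
      Root 29: left subtree has 2 nodes {12, 19}, right has 1 {36}.
        Root 12: left subtree has 0 nodes { }, right has 1 {19}.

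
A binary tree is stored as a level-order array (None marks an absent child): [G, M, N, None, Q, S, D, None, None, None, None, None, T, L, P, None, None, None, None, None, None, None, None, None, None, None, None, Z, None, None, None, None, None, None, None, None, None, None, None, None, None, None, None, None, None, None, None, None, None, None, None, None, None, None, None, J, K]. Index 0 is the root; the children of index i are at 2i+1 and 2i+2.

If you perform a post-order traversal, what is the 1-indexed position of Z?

Post-order visits the left subtree, then the right subtree, then the node.
At G: go left to M.
  At M: no left child.
  At M: go right to Q.
    Q is a leaf — visit Q.
  Visit M.
At G: go right to N.
  At N: go left to S.
    At S: no left child.
    At S: go right to T.
      T is a leaf — visit T.
    Visit S.
  At N: go right to D.
    At D: go left to L.
      At L: go left to Z.
        At Z: go left to J.
          J is a leaf — visit J.
        At Z: go right to K.
          K is a leaf — visit K.
        Visit Z.
      At L: no right child.
      Visit L.
    At D: go right to P.
      P is a leaf — visit P.
    Visit D.
  Visit N.
Visit G.
Full post-order sequence: Q, M, T, S, J, K, Z, L, P, D, N, G.

7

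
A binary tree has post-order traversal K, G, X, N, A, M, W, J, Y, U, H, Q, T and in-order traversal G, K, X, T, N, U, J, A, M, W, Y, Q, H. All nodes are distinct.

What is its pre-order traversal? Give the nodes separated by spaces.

The last element of post-order is the root; it splits in-order into left and right subtrees.
Root T: left subtree has 3 nodes {G, K, X}, right has 9 {N, U, J, A, M, W, Y, Q, H}.
  Root X: left subtree has 2 nodes {G, K}, right has 0 { }.
    Root G: left subtree has 0 nodes { }, right has 1 {K}.
  Root Q: left subtree has 7 nodes {N, U, J, A, M, W, Y}, right has 1 {H}.
    Root U: left subtree has 1 node {N}, right has 5 {J, A, M, W, Y}.
      Root Y: left subtree has 4 nodes {J, A, M, W}, right has 0 { }.
        Root J: left subtree has 0 nodes { }, right has 3 {A, M, W}.
          Root W: left subtree has 2 nodes {A, M}, right has 0 { }.
            Root M: left subtree has 1 node {A}, right has 0 { }.

T X G K Q U N Y J W M A H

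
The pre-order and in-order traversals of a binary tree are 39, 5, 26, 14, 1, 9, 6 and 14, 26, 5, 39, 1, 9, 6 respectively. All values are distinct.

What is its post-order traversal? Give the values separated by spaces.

The first element of pre-order is the root; it splits in-order into left and right subtrees.
Root 39: left subtree has 3 nodes {14, 26, 5}, right has 3 {1, 9, 6}.
  Root 5: left subtree has 2 nodes {14, 26}, right has 0 { }.
    Root 26: left subtree has 1 node {14}, right has 0 { }.
  Root 1: left subtree has 0 nodes { }, right has 2 {9, 6}.
    Root 9: left subtree has 0 nodes { }, right has 1 {6}.

14 26 5 6 9 1 39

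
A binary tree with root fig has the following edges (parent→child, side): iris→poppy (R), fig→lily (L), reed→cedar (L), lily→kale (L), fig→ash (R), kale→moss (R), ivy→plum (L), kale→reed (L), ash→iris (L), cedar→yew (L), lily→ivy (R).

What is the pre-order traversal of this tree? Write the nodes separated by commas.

Pre-order visits the node, then its left subtree, then its right subtree.
Visit fig.
At fig: go left to lily.
  Visit lily.
  At lily: go left to kale.
    Visit kale.
    At kale: go left to reed.
      Visit reed.
      At reed: go left to cedar.
        Visit cedar.
        At cedar: go left to yew.
          yew is a leaf — visit yew.
        At cedar: no right child.
      At reed: no right child.
    At kale: go right to moss.
      moss is a leaf — visit moss.
  At lily: go right to ivy.
    Visit ivy.
    At ivy: go left to plum.
      plum is a leaf — visit plum.
    At ivy: no right child.
At fig: go right to ash.
  Visit ash.
  At ash: go left to iris.
    Visit iris.
    At iris: no left child.
    At iris: go right to poppy.
      poppy is a leaf — visit poppy.
  At ash: no right child.

fig, lily, kale, reed, cedar, yew, moss, ivy, plum, ash, iris, poppy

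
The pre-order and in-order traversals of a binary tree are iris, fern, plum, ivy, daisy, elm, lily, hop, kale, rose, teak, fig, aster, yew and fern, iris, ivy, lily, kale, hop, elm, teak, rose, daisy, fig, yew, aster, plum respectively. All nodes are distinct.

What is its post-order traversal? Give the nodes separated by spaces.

fern kale hop lily teak rose elm yew aster fig daisy ivy plum iris

The first element of pre-order is the root; it splits in-order into left and right subtrees.
Root iris: left subtree has 1 node {fern}, right has 12 {ivy, lily, kale, hop, elm, teak, rose, daisy, fig, yew, aster, plum}.
  Root plum: left subtree has 11 nodes {ivy, lily, kale, hop, elm, teak, rose, daisy, fig, yew, aster}, right has 0 { }.
    Root ivy: left subtree has 0 nodes { }, right has 10 {lily, kale, hop, elm, teak, rose, daisy, fig, yew, aster}.
      Root daisy: left subtree has 6 nodes {lily, kale, hop, elm, teak, rose}, right has 3 {fig, yew, aster}.
        Root elm: left subtree has 3 nodes {lily, kale, hop}, right has 2 {teak, rose}.
          Root lily: left subtree has 0 nodes { }, right has 2 {kale, hop}.
            Root hop: left subtree has 1 node {kale}, right has 0 { }.
          Root rose: left subtree has 1 node {teak}, right has 0 { }.
        Root fig: left subtree has 0 nodes { }, right has 2 {yew, aster}.
          Root aster: left subtree has 1 node {yew}, right has 0 { }.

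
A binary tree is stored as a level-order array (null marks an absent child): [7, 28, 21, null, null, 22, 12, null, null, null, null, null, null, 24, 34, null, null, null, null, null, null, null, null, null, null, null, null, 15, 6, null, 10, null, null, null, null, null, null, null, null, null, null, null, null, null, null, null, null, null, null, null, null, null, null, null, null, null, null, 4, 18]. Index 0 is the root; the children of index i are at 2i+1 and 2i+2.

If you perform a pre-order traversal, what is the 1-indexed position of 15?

7

Pre-order visits the node, then its left subtree, then its right subtree.
Visit 7.
At 7: go left to 28.
  28 is a leaf — visit 28.
At 7: go right to 21.
  Visit 21.
  At 21: go left to 22.
    22 is a leaf — visit 22.
  At 21: go right to 12.
    Visit 12.
    At 12: go left to 24.
      Visit 24.
      At 24: go left to 15.
        15 is a leaf — visit 15.
      At 24: go right to 6.
        Visit 6.
        At 6: go left to 4.
          4 is a leaf — visit 4.
        At 6: go right to 18.
          18 is a leaf — visit 18.
    At 12: go right to 34.
      Visit 34.
      At 34: no left child.
      At 34: go right to 10.
        10 is a leaf — visit 10.
Full pre-order sequence: 7, 28, 21, 22, 12, 24, 15, 6, 4, 18, 34, 10.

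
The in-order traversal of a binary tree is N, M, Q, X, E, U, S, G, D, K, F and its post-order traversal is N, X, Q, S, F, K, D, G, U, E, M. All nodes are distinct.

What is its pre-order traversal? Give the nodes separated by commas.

M, N, E, Q, X, U, G, S, D, K, F

The last element of post-order is the root; it splits in-order into left and right subtrees.
Root M: left subtree has 1 node {N}, right has 9 {Q, X, E, U, S, G, D, K, F}.
  Root E: left subtree has 2 nodes {Q, X}, right has 6 {U, S, G, D, K, F}.
    Root Q: left subtree has 0 nodes { }, right has 1 {X}.
    Root U: left subtree has 0 nodes { }, right has 5 {S, G, D, K, F}.
      Root G: left subtree has 1 node {S}, right has 3 {D, K, F}.
        Root D: left subtree has 0 nodes { }, right has 2 {K, F}.
          Root K: left subtree has 0 nodes { }, right has 1 {F}.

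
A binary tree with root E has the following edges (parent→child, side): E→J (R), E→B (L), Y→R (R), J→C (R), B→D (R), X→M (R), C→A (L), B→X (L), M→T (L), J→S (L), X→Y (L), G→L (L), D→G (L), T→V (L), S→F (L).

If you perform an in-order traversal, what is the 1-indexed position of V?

4

In-order visits the left subtree, then the node, then the right subtree.
At E: go left to B.
  At B: go left to X.
    At X: go left to Y.
      At Y: no left child.
      Visit Y.
      At Y: go right to R.
        R is a leaf — visit R.
    Visit X.
    At X: go right to M.
      At M: go left to T.
        At T: go left to V.
          V is a leaf — visit V.
        Visit T.
        At T: no right child.
      Visit M.
      At M: no right child.
  Visit B.
  At B: go right to D.
    At D: go left to G.
      At G: go left to L.
        L is a leaf — visit L.
      Visit G.
      At G: no right child.
    Visit D.
    At D: no right child.
Visit E.
At E: go right to J.
  At J: go left to S.
    At S: go left to F.
      F is a leaf — visit F.
    Visit S.
    At S: no right child.
  Visit J.
  At J: go right to C.
    At C: go left to A.
      A is a leaf — visit A.
    Visit C.
    At C: no right child.
Full in-order sequence: Y, R, X, V, T, M, B, L, G, D, E, F, S, J, A, C.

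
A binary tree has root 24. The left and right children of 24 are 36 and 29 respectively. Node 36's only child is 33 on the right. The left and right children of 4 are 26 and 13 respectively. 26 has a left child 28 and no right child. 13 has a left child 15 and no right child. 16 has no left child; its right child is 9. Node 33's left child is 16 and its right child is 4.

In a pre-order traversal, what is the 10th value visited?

15

Pre-order visits the node, then its left subtree, then its right subtree.
Visit 24.
At 24: go left to 36.
  Visit 36.
  At 36: no left child.
  At 36: go right to 33.
    Visit 33.
    At 33: go left to 16.
      Visit 16.
      At 16: no left child.
      At 16: go right to 9.
        9 is a leaf — visit 9.
    At 33: go right to 4.
      Visit 4.
      At 4: go left to 26.
        Visit 26.
        At 26: go left to 28.
          28 is a leaf — visit 28.
        At 26: no right child.
      At 4: go right to 13.
        Visit 13.
        At 13: go left to 15.
          15 is a leaf — visit 15.
        At 13: no right child.
At 24: go right to 29.
  29 is a leaf — visit 29.
Full pre-order sequence: 24, 36, 33, 16, 9, 4, 26, 28, 13, 15, 29.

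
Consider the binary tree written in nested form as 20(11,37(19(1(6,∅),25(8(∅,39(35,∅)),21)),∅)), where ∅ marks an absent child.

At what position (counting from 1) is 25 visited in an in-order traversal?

In-order visits the left subtree, then the node, then the right subtree.
At 20: go left to 11.
  11 is a leaf — visit 11.
Visit 20.
At 20: go right to 37.
  At 37: go left to 19.
    At 19: go left to 1.
      At 1: go left to 6.
        6 is a leaf — visit 6.
      Visit 1.
      At 1: no right child.
    Visit 19.
    At 19: go right to 25.
      At 25: go left to 8.
        At 8: no left child.
        Visit 8.
        At 8: go right to 39.
          At 39: go left to 35.
            35 is a leaf — visit 35.
          Visit 39.
          At 39: no right child.
      Visit 25.
      At 25: go right to 21.
        21 is a leaf — visit 21.
  Visit 37.
  At 37: no right child.
Full in-order sequence: 11, 20, 6, 1, 19, 8, 35, 39, 25, 21, 37.

9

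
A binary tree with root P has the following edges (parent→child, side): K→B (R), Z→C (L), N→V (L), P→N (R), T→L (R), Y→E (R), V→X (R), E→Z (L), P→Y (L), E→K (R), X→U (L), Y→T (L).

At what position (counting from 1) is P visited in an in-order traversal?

9

In-order visits the left subtree, then the node, then the right subtree.
At P: go left to Y.
  At Y: go left to T.
    At T: no left child.
    Visit T.
    At T: go right to L.
      L is a leaf — visit L.
  Visit Y.
  At Y: go right to E.
    At E: go left to Z.
      At Z: go left to C.
        C is a leaf — visit C.
      Visit Z.
      At Z: no right child.
    Visit E.
    At E: go right to K.
      At K: no left child.
      Visit K.
      At K: go right to B.
        B is a leaf — visit B.
Visit P.
At P: go right to N.
  At N: go left to V.
    At V: no left child.
    Visit V.
    At V: go right to X.
      At X: go left to U.
        U is a leaf — visit U.
      Visit X.
      At X: no right child.
  Visit N.
  At N: no right child.
Full in-order sequence: T, L, Y, C, Z, E, K, B, P, V, U, X, N.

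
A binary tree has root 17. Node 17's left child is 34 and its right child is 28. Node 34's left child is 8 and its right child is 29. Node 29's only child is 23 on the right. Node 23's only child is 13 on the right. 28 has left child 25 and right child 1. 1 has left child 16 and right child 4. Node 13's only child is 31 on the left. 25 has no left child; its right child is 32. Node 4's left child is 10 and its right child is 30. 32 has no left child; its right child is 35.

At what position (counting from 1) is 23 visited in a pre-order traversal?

5

Pre-order visits the node, then its left subtree, then its right subtree.
Visit 17.
At 17: go left to 34.
  Visit 34.
  At 34: go left to 8.
    8 is a leaf — visit 8.
  At 34: go right to 29.
    Visit 29.
    At 29: no left child.
    At 29: go right to 23.
      Visit 23.
      At 23: no left child.
      At 23: go right to 13.
        Visit 13.
        At 13: go left to 31.
          31 is a leaf — visit 31.
        At 13: no right child.
At 17: go right to 28.
  Visit 28.
  At 28: go left to 25.
    Visit 25.
    At 25: no left child.
    At 25: go right to 32.
      Visit 32.
      At 32: no left child.
      At 32: go right to 35.
        35 is a leaf — visit 35.
  At 28: go right to 1.
    Visit 1.
    At 1: go left to 16.
      16 is a leaf — visit 16.
    At 1: go right to 4.
      Visit 4.
      At 4: go left to 10.
        10 is a leaf — visit 10.
      At 4: go right to 30.
        30 is a leaf — visit 30.
Full pre-order sequence: 17, 34, 8, 29, 23, 13, 31, 28, 25, 32, 35, 1, 16, 4, 10, 30.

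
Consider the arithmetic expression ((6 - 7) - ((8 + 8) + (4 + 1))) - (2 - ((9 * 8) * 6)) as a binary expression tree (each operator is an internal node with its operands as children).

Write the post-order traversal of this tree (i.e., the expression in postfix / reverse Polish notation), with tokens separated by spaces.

6 7 - 8 8 + 4 1 + + - 2 9 8 * 6 * - -

Post-order on an expression tree gives postfix notation: for each operator, emit left operand, right operand, then the operator.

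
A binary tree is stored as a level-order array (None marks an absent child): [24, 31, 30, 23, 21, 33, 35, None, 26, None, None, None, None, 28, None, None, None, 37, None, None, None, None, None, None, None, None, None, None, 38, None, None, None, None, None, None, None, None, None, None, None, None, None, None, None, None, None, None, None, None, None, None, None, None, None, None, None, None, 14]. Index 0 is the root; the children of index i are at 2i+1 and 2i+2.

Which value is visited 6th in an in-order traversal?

24

In-order visits the left subtree, then the node, then the right subtree.
At 24: go left to 31.
  At 31: go left to 23.
    At 23: no left child.
    Visit 23.
    At 23: go right to 26.
      At 26: go left to 37.
        37 is a leaf — visit 37.
      Visit 26.
      At 26: no right child.
  Visit 31.
  At 31: go right to 21.
    21 is a leaf — visit 21.
Visit 24.
At 24: go right to 30.
  At 30: go left to 33.
    33 is a leaf — visit 33.
  Visit 30.
  At 30: go right to 35.
    At 35: go left to 28.
      At 28: no left child.
      Visit 28.
      At 28: go right to 38.
        At 38: go left to 14.
          14 is a leaf — visit 14.
        Visit 38.
        At 38: no right child.
    Visit 35.
    At 35: no right child.
Full in-order sequence: 23, 37, 26, 31, 21, 24, 33, 30, 28, 14, 38, 35.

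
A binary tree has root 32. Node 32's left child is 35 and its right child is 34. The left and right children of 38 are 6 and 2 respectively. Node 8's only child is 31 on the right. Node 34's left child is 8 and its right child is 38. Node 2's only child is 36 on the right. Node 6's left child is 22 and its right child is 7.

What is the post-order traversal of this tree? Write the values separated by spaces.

Post-order visits the left subtree, then the right subtree, then the node.
At 32: go left to 35.
  35 is a leaf — visit 35.
At 32: go right to 34.
  At 34: go left to 8.
    At 8: no left child.
    At 8: go right to 31.
      31 is a leaf — visit 31.
    Visit 8.
  At 34: go right to 38.
    At 38: go left to 6.
      At 6: go left to 22.
        22 is a leaf — visit 22.
      At 6: go right to 7.
        7 is a leaf — visit 7.
      Visit 6.
    At 38: go right to 2.
      At 2: no left child.
      At 2: go right to 36.
        36 is a leaf — visit 36.
      Visit 2.
    Visit 38.
  Visit 34.
Visit 32.

35 31 8 22 7 6 36 2 38 34 32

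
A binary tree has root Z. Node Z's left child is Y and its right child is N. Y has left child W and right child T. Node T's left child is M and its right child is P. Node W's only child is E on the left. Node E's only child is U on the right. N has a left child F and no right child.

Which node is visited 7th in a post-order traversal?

Post-order visits the left subtree, then the right subtree, then the node.
At Z: go left to Y.
  At Y: go left to W.
    At W: go left to E.
      At E: no left child.
      At E: go right to U.
        U is a leaf — visit U.
      Visit E.
    At W: no right child.
    Visit W.
  At Y: go right to T.
    At T: go left to M.
      M is a leaf — visit M.
    At T: go right to P.
      P is a leaf — visit P.
    Visit T.
  Visit Y.
At Z: go right to N.
  At N: go left to F.
    F is a leaf — visit F.
  At N: no right child.
  Visit N.
Visit Z.
Full post-order sequence: U, E, W, M, P, T, Y, F, N, Z.

Y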